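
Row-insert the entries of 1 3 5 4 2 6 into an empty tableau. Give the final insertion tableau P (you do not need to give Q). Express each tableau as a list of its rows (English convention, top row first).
Insert 1: appended to row 1. P = [[1]].
Insert 3: appended to row 1. P = [[1, 3]].
Insert 5: appended to row 1. P = [[1, 3, 5]].
Insert 4: 4 bumps 5 from row 1; 5 starts row 2. P = [[1, 3, 4], [5]].
Insert 2: 2 bumps 3 from row 1; 3 bumps 5 from row 2; 5 starts row 3. P = [[1, 2, 4], [3], [5]].
Insert 6: appended to row 1. P = [[1, 2, 4, 6], [3], [5]].

So P = [[1, 2, 4, 6], [3], [5]].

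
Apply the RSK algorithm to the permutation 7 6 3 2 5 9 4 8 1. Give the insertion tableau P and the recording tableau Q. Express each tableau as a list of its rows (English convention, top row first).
Insert each entry of the permutation into P by Schensted row insertion, recording in Q the position of each new cell.

After inserting 7: P = [[7]].
After inserting 6: P = [[6], [7]].
After inserting 3: P = [[3], [6], [7]].
After inserting 2: P = [[2], [3], [6], [7]].
After inserting 5: P = [[2, 5], [3], [6], [7]].
After inserting 9: P = [[2, 5, 9], [3], [6], [7]].
After inserting 4: P = [[2, 4, 9], [3, 5], [6], [7]].
After inserting 8: P = [[2, 4, 8], [3, 5, 9], [6], [7]].
After inserting 1: P = [[1, 4, 8], [2, 5, 9], [3], [6], [7]].

So P = [[1, 4, 8], [2, 5, 9], [3], [6], [7]], Q = [[1, 5, 6], [2, 7, 8], [3], [4], [9]].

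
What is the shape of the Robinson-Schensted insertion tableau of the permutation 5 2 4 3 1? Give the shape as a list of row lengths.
Row-insert each entry into an empty tableau.

After inserting 5: P = [[5]].
After inserting 2: P = [[2], [5]].
After inserting 4: P = [[2, 4], [5]].
After inserting 3: P = [[2, 3], [4], [5]].
After inserting 1: P = [[1, 3], [2], [4], [5]].

The final insertion tableau P = [[1, 3], [2], [4], [5]] has shape [2, 1, 1, 1].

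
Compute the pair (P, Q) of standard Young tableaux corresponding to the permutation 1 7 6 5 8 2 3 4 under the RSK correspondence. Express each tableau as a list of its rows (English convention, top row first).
Insert each entry of the permutation into P by Schensted row insertion, recording in Q the position of each new cell.

Insert 1: appended to row 1. P = [[1]].
Insert 7: appended to row 1. P = [[1, 7]].
Insert 6: 6 bumps 7 from row 1; 7 starts row 2. P = [[1, 6], [7]].
Insert 5: 5 bumps 6 from row 1; 6 bumps 7 from row 2; 7 starts row 3. P = [[1, 5], [6], [7]].
Insert 8: appended to row 1. P = [[1, 5, 8], [6], [7]].
Insert 2: 2 bumps 5 from row 1; 5 bumps 6 from row 2; 6 bumps 7 from row 3; 7 starts row 4. P = [[1, 2, 8], [5], [6], [7]].
Insert 3: 3 bumps 8 from row 1; 8 appends to row 2. P = [[1, 2, 3], [5, 8], [6], [7]].
Insert 4: appended to row 1. P = [[1, 2, 3, 4], [5, 8], [6], [7]].

So P = [[1, 2, 3, 4], [5, 8], [6], [7]], Q = [[1, 2, 5, 8], [3, 7], [4], [6]].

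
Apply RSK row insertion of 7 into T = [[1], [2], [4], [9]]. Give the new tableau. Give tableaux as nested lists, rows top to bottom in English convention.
[[1, 7], [2], [4], [9]]

7 is larger than every entry of row 1, so it is appended to row 1. The new tableau is [[1, 7], [2], [4], [9]].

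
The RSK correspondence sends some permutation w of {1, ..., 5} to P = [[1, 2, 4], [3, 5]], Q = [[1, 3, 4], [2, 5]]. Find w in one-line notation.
3 1 2 5 4

Reverse RSK: for i = n, n-1, ..., 1, locate i in Q, remove the corresponding corner cell from P, and reverse-bump its entry up through P; the value ejected from row 1 is w(i).

So w = 3 1 2 5 4.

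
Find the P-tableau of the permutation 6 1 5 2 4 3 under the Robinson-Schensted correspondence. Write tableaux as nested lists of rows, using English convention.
Insert 6: appended to row 1. P = [[6]].
Insert 1: 1 bumps 6 from row 1; 6 starts row 2. P = [[1], [6]].
Insert 5: appended to row 1. P = [[1, 5], [6]].
Insert 2: 2 bumps 5 from row 1; 5 bumps 6 from row 2; 6 starts row 3. P = [[1, 2], [5], [6]].
Insert 4: appended to row 1. P = [[1, 2, 4], [5], [6]].
Insert 3: 3 bumps 4 from row 1; 4 bumps 5 from row 2; 5 bumps 6 from row 3; 6 starts row 4. P = [[1, 2, 3], [4], [5], [6]].

So P = [[1, 2, 3], [4], [5], [6]].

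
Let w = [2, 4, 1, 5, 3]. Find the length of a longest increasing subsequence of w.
3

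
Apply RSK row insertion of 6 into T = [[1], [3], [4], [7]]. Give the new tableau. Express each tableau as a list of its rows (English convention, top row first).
6 is larger than every entry of row 1, so it is appended to row 1. The new tableau is [[1, 6], [3], [4], [7]].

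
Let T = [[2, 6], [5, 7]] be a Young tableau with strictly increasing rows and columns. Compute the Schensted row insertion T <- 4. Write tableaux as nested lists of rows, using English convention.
[[2, 4], [5, 6], [7]]

In row 1, 4 replaces 6 (the leftmost entry greater than 4); 6 is bumped to row 2. In row 2, 6 replaces 7 (the leftmost entry greater than 6); 7 is bumped to row 3. 7 starts a new row 3. The new tableau is [[2, 4], [5, 6], [7]].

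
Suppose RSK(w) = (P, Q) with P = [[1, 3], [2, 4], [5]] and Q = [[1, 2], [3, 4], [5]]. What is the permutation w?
2 5 1 4 3

Reverse RSK: for i = n, n-1, ..., 1, locate i in Q, remove the corresponding corner cell from P, and reverse-bump its entry up through P; the value ejected from row 1 is w(i).

So w = 2 5 1 4 3.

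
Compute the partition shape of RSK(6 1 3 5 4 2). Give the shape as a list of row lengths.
Row-insert each entry into an empty tableau.

After inserting 6: P = [[6]].
After inserting 1: P = [[1], [6]].
After inserting 3: P = [[1, 3], [6]].
After inserting 5: P = [[1, 3, 5], [6]].
After inserting 4: P = [[1, 3, 4], [5], [6]].
After inserting 2: P = [[1, 2, 4], [3], [5], [6]].

The final insertion tableau P = [[1, 2, 4], [3], [5], [6]] has shape [3, 1, 1, 1].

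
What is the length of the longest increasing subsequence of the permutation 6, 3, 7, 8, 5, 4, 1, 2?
3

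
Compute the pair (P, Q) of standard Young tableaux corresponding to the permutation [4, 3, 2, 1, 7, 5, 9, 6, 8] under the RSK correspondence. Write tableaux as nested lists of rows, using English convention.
P = [[1, 5, 6, 8], [2, 7, 9], [3], [4]], Q = [[1, 5, 7, 9], [2, 6, 8], [3], [4]]

Insert each entry of the permutation into P by Schensted row insertion, recording in Q the position of each new cell.

After inserting 4: P = [[4]].
After inserting 3: P = [[3], [4]].
After inserting 2: P = [[2], [3], [4]].
After inserting 1: P = [[1], [2], [3], [4]].
After inserting 7: P = [[1, 7], [2], [3], [4]].
After inserting 5: P = [[1, 5], [2, 7], [3], [4]].
After inserting 9: P = [[1, 5, 9], [2, 7], [3], [4]].
After inserting 6: P = [[1, 5, 6], [2, 7, 9], [3], [4]].
After inserting 8: P = [[1, 5, 6, 8], [2, 7, 9], [3], [4]].

So P = [[1, 5, 6, 8], [2, 7, 9], [3], [4]], Q = [[1, 5, 7, 9], [2, 6, 8], [3], [4]].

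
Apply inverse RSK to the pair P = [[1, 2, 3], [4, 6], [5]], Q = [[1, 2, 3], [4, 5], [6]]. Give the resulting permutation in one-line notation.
Reverse RSK: for i = n, n-1, ..., 1, locate i in Q, remove the corresponding corner cell from P, and reverse-bump its entry up through P; the value ejected from row 1 is w(i).

So w = 1 5 6 2 4 3.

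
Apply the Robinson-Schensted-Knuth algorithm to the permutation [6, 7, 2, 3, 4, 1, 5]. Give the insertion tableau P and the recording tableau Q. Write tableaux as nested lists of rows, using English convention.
P = [[1, 3, 4, 5], [2, 7], [6]], Q = [[1, 2, 5, 7], [3, 4], [6]]

Insert each entry of the permutation into P by Schensted row insertion, recording in Q the position of each new cell.

After inserting 6: P = [[6]].
After inserting 7: P = [[6, 7]].
After inserting 2: P = [[2, 7], [6]].
After inserting 3: P = [[2, 3], [6, 7]].
After inserting 4: P = [[2, 3, 4], [6, 7]].
After inserting 1: P = [[1, 3, 4], [2, 7], [6]].
After inserting 5: P = [[1, 3, 4, 5], [2, 7], [6]].

So P = [[1, 3, 4, 5], [2, 7], [6]], Q = [[1, 2, 5, 7], [3, 4], [6]].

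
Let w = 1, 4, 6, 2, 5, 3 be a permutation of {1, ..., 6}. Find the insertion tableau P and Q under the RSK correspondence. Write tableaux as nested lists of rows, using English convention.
Insert each entry of the permutation into P by Schensted row insertion, recording in Q the position of each new cell.

Insert 1: appended to row 1. P = [[1]], Q = [[1]].
Insert 4: appended to row 1. P = [[1, 4]], Q = [[1, 2]].
Insert 6: appended to row 1. P = [[1, 4, 6]], Q = [[1, 2, 3]].
Insert 2: 2 bumps 4 from row 1; 4 starts row 2. P = [[1, 2, 6], [4]], Q = [[1, 2, 3], [4]].
Insert 5: 5 bumps 6 from row 1; 6 appends to row 2. P = [[1, 2, 5], [4, 6]], Q = [[1, 2, 3], [4, 5]].
Insert 3: 3 bumps 5 from row 1; 5 bumps 6 from row 2; 6 starts row 3. P = [[1, 2, 3], [4, 5], [6]], Q = [[1, 2, 3], [4, 5], [6]].

So P = [[1, 2, 3], [4, 5], [6]], Q = [[1, 2, 3], [4, 5], [6]].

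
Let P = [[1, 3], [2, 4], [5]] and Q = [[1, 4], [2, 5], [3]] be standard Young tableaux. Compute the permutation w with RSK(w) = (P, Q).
Reverse the RSK construction: for i from n down to 1, find the cell of Q containing i, remove the entry at that cell from P, and reverse-bump it up through P; the value ejected from row 1 is w(i).

Step i=5: Q has 5 at row 2, column 2; remove 4 from row 2 of P and reverse-bump: 4 enters row 1 and ejects 3. So w(5) = 3. P is now [[1, 4], [2], [5]].
Step i=4: Q has 4 at row 1, column 2; remove that cell from P, ejecting 4. So w(4) = 4. P is now [[1], [2], [5]].
Step i=3: Q has 3 at row 3, column 1; remove 5 from row 3 of P and reverse-bump: 5 enters row 2 and ejects 2; 2 enters row 1 and ejects 1. So w(3) = 1. P is now [[2], [5]].
Step i=2: Q has 2 at row 2, column 1; remove 5 from row 2 of P and reverse-bump: 5 enters row 1 and ejects 2. So w(2) = 2. P is now [[5]].
Step i=1: Q has 1 at row 1, column 1; remove that cell from P, ejecting 5. So w(1) = 5. P is now [].

So w = 5 2 1 4 3.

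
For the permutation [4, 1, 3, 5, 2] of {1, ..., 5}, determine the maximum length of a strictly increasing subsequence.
3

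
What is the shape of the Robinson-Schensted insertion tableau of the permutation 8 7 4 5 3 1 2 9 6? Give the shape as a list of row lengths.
[3, 3, 1, 1, 1]

Row-insert each entry into an empty tableau.

After inserting 8: P = [[8]].
After inserting 7: P = [[7], [8]].
After inserting 4: P = [[4], [7], [8]].
After inserting 5: P = [[4, 5], [7], [8]].
After inserting 3: P = [[3, 5], [4], [7], [8]].
After inserting 1: P = [[1, 5], [3], [4], [7], [8]].
After inserting 2: P = [[1, 2], [3, 5], [4], [7], [8]].
After inserting 9: P = [[1, 2, 9], [3, 5], [4], [7], [8]].
After inserting 6: P = [[1, 2, 6], [3, 5, 9], [4], [7], [8]].

The final insertion tableau P = [[1, 2, 6], [3, 5, 9], [4], [7], [8]] has shape [3, 3, 1, 1, 1].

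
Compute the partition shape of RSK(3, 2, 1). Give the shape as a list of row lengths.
Row-insert each entry into an empty tableau.

After inserting 3: P = [[3]].
After inserting 2: P = [[2], [3]].
After inserting 1: P = [[1], [2], [3]].

The final insertion tableau P = [[1], [2], [3]] has shape [1, 1, 1].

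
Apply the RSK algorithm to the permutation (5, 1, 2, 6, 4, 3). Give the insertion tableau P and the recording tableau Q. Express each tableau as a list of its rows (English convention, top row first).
Insert each entry of the permutation into P by Schensted row insertion, recording in Q the position of each new cell.

After inserting 5: P = [[5]].
After inserting 1: P = [[1], [5]].
After inserting 2: P = [[1, 2], [5]].
After inserting 6: P = [[1, 2, 6], [5]].
After inserting 4: P = [[1, 2, 4], [5, 6]].
After inserting 3: P = [[1, 2, 3], [4, 6], [5]].

So P = [[1, 2, 3], [4, 6], [5]], Q = [[1, 3, 4], [2, 5], [6]].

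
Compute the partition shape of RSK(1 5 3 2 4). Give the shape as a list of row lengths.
[3, 1, 1]

Row-insert each entry into an empty tableau.

After inserting 1: P = [[1]].
After inserting 5: P = [[1, 5]].
After inserting 3: P = [[1, 3], [5]].
After inserting 2: P = [[1, 2], [3], [5]].
After inserting 4: P = [[1, 2, 4], [3], [5]].

The final insertion tableau P = [[1, 2, 4], [3], [5]] has shape [3, 1, 1].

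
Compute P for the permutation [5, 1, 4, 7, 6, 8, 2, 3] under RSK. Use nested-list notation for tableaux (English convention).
After inserting 5: P = [[5]].
After inserting 1: P = [[1], [5]].
After inserting 4: P = [[1, 4], [5]].
After inserting 7: P = [[1, 4, 7], [5]].
After inserting 6: P = [[1, 4, 6], [5, 7]].
After inserting 8: P = [[1, 4, 6, 8], [5, 7]].
After inserting 2: P = [[1, 2, 6, 8], [4, 7], [5]].
After inserting 3: P = [[1, 2, 3, 8], [4, 6], [5, 7]].

So P = [[1, 2, 3, 8], [4, 6], [5, 7]].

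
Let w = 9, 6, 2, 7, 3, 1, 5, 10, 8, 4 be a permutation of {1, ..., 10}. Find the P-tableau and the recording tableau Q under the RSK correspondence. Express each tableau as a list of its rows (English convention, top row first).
P = [[1, 3, 4, 8], [2, 5, 10], [6, 7], [9]], Q = [[1, 4, 7, 8], [2, 5, 9], [3, 10], [6]]

Insert each entry of the permutation into P by Schensted row insertion, recording in Q the position of each new cell.

Insert 9: appended to row 1. P = [[9]].
Insert 6: 6 bumps 9 from row 1; 9 starts row 2. P = [[6], [9]].
Insert 2: 2 bumps 6 from row 1; 6 bumps 9 from row 2; 9 starts row 3. P = [[2], [6], [9]].
Insert 7: appended to row 1. P = [[2, 7], [6], [9]].
Insert 3: 3 bumps 7 from row 1; 7 appends to row 2. P = [[2, 3], [6, 7], [9]].
Insert 1: 1 bumps 2 from row 1; 2 bumps 6 from row 2; 6 bumps 9 from row 3; 9 starts row 4. P = [[1, 3], [2, 7], [6], [9]].
Insert 5: appended to row 1. P = [[1, 3, 5], [2, 7], [6], [9]].
Insert 10: appended to row 1. P = [[1, 3, 5, 10], [2, 7], [6], [9]].
Insert 8: 8 bumps 10 from row 1; 10 appends to row 2. P = [[1, 3, 5, 8], [2, 7, 10], [6], [9]].
Insert 4: 4 bumps 5 from row 1; 5 bumps 7 from row 2; 7 appends to row 3. P = [[1, 3, 4, 8], [2, 5, 10], [6, 7], [9]].

So P = [[1, 3, 4, 8], [2, 5, 10], [6, 7], [9]], Q = [[1, 4, 7, 8], [2, 5, 9], [3, 10], [6]].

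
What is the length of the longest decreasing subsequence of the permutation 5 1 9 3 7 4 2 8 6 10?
4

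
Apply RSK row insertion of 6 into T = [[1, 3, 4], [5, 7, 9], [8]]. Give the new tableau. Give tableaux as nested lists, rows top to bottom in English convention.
6 is larger than every entry of row 1, so it is appended to row 1. The new tableau is [[1, 3, 4, 6], [5, 7, 9], [8]].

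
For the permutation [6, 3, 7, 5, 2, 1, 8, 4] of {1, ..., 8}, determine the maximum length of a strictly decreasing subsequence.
4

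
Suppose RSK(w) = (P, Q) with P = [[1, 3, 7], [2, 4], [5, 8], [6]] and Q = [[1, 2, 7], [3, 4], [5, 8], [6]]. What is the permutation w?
6 8 2 5 4 1 7 3

Reverse the RSK construction: for i from n down to 1, find the cell of Q containing i, remove the entry at that cell from P, and reverse-bump it up through P; the value ejected from row 1 is w(i).

Step i=8: Q has 8 at row 3, column 2; remove 8 from row 3 of P and reverse-bump: 8 enters row 2 and ejects 4; 4 enters row 1 and ejects 3. So w(8) = 3. P is now [[1, 4, 7], [2, 8], [5], [6]].
Step i=7: Q has 7 at row 1, column 3; remove that cell from P, ejecting 7. So w(7) = 7. P is now [[1, 4], [2, 8], [5], [6]].
Step i=6: Q has 6 at row 4, column 1; remove 6 from row 4 of P and reverse-bump: 6 enters row 3 and ejects 5; 5 enters row 2 and ejects 2; 2 enters row 1 and ejects 1. So w(6) = 1. P is now [[2, 4], [5, 8], [6]].
Step i=5: Q has 5 at row 3, column 1; remove 6 from row 3 of P and reverse-bump: 6 enters row 2 and ejects 5; 5 enters row 1 and ejects 4. So w(5) = 4. P is now [[2, 5], [6, 8]].
Step i=4: Q has 4 at row 2, column 2; remove 8 from row 2 of P and reverse-bump: 8 enters row 1 and ejects 5. So w(4) = 5. P is now [[2, 8], [6]].
Step i=3: Q has 3 at row 2, column 1; remove 6 from row 2 of P and reverse-bump: 6 enters row 1 and ejects 2. So w(3) = 2. P is now [[6, 8]].
Step i=2: Q has 2 at row 1, column 2; remove that cell from P, ejecting 8. So w(2) = 8. P is now [[6]].
Step i=1: Q has 1 at row 1, column 1; remove that cell from P, ejecting 6. So w(1) = 6. P is now [].

So w = 6 8 2 5 4 1 7 3.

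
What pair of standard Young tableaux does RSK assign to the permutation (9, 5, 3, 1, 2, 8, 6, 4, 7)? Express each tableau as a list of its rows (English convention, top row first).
P = [[1, 2, 4, 7], [3, 6], [5, 8], [9]], Q = [[1, 5, 6, 9], [2, 7], [3, 8], [4]]

Insert each entry of the permutation into P by Schensted row insertion, recording in Q the position of each new cell.

After inserting 9: P = [[9]].
After inserting 5: P = [[5], [9]].
After inserting 3: P = [[3], [5], [9]].
After inserting 1: P = [[1], [3], [5], [9]].
After inserting 2: P = [[1, 2], [3], [5], [9]].
After inserting 8: P = [[1, 2, 8], [3], [5], [9]].
After inserting 6: P = [[1, 2, 6], [3, 8], [5], [9]].
After inserting 4: P = [[1, 2, 4], [3, 6], [5, 8], [9]].
After inserting 7: P = [[1, 2, 4, 7], [3, 6], [5, 8], [9]].

So P = [[1, 2, 4, 7], [3, 6], [5, 8], [9]], Q = [[1, 5, 6, 9], [2, 7], [3, 8], [4]].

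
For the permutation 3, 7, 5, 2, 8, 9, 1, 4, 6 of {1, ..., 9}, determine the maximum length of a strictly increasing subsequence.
4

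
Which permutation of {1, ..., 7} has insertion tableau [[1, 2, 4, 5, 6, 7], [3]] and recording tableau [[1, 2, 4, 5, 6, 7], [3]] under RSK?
Reverse RSK: for i = n, n-1, ..., 1, locate i in Q, remove the corresponding corner cell from P, and reverse-bump its entry up through P; the value ejected from row 1 is w(i).

So w = 1 3 2 4 5 6 7.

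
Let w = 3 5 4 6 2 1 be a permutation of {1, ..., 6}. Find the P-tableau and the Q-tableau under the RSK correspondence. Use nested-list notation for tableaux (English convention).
Insert each entry of the permutation into P by Schensted row insertion, recording in Q the position of each new cell.

Insert 3: appended to row 1. P = [[3]].
Insert 5: appended to row 1. P = [[3, 5]].
Insert 4: 4 bumps 5 from row 1; 5 starts row 2. P = [[3, 4], [5]].
Insert 6: appended to row 1. P = [[3, 4, 6], [5]].
Insert 2: 2 bumps 3 from row 1; 3 bumps 5 from row 2; 5 starts row 3. P = [[2, 4, 6], [3], [5]].
Insert 1: 1 bumps 2 from row 1; 2 bumps 3 from row 2; 3 bumps 5 from row 3; 5 starts row 4. P = [[1, 4, 6], [2], [3], [5]].

So P = [[1, 4, 6], [2], [3], [5]], Q = [[1, 2, 4], [3], [5], [6]].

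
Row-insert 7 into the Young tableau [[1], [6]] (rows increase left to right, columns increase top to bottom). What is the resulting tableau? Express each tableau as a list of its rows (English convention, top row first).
7 is larger than every entry of row 1, so it is appended to row 1. The new tableau is [[1, 7], [6]].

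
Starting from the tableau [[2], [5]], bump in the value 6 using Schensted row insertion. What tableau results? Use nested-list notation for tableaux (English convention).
6 is larger than every entry of row 1, so it is appended to row 1. The new tableau is [[2, 6], [5]].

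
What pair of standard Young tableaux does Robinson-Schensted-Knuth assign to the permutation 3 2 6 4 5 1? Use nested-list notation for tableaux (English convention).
Insert each entry of the permutation into P by Schensted row insertion, recording in Q the position of each new cell.

After inserting 3: P = [[3]].
After inserting 2: P = [[2], [3]].
After inserting 6: P = [[2, 6], [3]].
After inserting 4: P = [[2, 4], [3, 6]].
After inserting 5: P = [[2, 4, 5], [3, 6]].
After inserting 1: P = [[1, 4, 5], [2, 6], [3]].

So P = [[1, 4, 5], [2, 6], [3]], Q = [[1, 3, 5], [2, 4], [6]].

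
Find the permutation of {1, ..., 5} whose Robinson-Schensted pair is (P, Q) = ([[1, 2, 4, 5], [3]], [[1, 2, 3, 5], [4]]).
1 3 4 2 5

Reverse RSK: for i = n, n-1, ..., 1, locate i in Q, remove the corresponding corner cell from P, and reverse-bump its entry up through P; the value ejected from row 1 is w(i).

So w = 1 3 4 2 5.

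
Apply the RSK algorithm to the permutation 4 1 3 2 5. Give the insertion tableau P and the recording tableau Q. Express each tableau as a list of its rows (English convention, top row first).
Insert each entry of the permutation into P by Schensted row insertion, recording in Q the position of each new cell.

Insert 4: appended to row 1. P = [[4]].
Insert 1: 1 bumps 4 from row 1; 4 starts row 2. P = [[1], [4]].
Insert 3: appended to row 1. P = [[1, 3], [4]].
Insert 2: 2 bumps 3 from row 1; 3 bumps 4 from row 2; 4 starts row 3. P = [[1, 2], [3], [4]].
Insert 5: appended to row 1. P = [[1, 2, 5], [3], [4]].

So P = [[1, 2, 5], [3], [4]], Q = [[1, 3, 5], [2], [4]].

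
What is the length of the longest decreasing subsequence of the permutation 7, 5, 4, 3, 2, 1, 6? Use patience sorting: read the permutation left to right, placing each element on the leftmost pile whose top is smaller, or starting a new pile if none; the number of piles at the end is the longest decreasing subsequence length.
6

7: new pile. tops = [7]
5: new pile. tops = [7, 5]
4: new pile. tops = [7, 5, 4]
3: new pile. tops = [7, 5, 4, 3]
2: new pile. tops = [7, 5, 4, 3, 2]
1: new pile. tops = [7, 5, 4, 3, 2, 1]
6: onto pile 2 (replacing 5). tops = [7, 6, 4, 3, 2, 1]

6 piles, so the longest decreasing subsequence has length 6.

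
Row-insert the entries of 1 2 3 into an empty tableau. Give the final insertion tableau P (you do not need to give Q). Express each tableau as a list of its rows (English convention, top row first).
After inserting 1: P = [[1]].
After inserting 2: P = [[1, 2]].
After inserting 3: P = [[1, 2, 3]].

So P = [[1, 2, 3]].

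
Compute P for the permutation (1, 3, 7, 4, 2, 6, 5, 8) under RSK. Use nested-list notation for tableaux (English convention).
P = [[1, 2, 4, 5, 8], [3, 6], [7]]

Insert 1: appended to row 1. P = [[1]].
Insert 3: appended to row 1. P = [[1, 3]].
Insert 7: appended to row 1. P = [[1, 3, 7]].
Insert 4: 4 bumps 7 from row 1; 7 starts row 2. P = [[1, 3, 4], [7]].
Insert 2: 2 bumps 3 from row 1; 3 bumps 7 from row 2; 7 starts row 3. P = [[1, 2, 4], [3], [7]].
Insert 6: appended to row 1. P = [[1, 2, 4, 6], [3], [7]].
Insert 5: 5 bumps 6 from row 1; 6 appends to row 2. P = [[1, 2, 4, 5], [3, 6], [7]].
Insert 8: appended to row 1. P = [[1, 2, 4, 5, 8], [3, 6], [7]].

So P = [[1, 2, 4, 5, 8], [3, 6], [7]].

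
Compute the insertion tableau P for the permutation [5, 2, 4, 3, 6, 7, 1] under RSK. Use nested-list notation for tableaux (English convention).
Insert 5: appended to row 1. P = [[5]].
Insert 2: 2 bumps 5 from row 1; 5 starts row 2. P = [[2], [5]].
Insert 4: appended to row 1. P = [[2, 4], [5]].
Insert 3: 3 bumps 4 from row 1; 4 bumps 5 from row 2; 5 starts row 3. P = [[2, 3], [4], [5]].
Insert 6: appended to row 1. P = [[2, 3, 6], [4], [5]].
Insert 7: appended to row 1. P = [[2, 3, 6, 7], [4], [5]].
Insert 1: 1 bumps 2 from row 1; 2 bumps 4 from row 2; 4 bumps 5 from row 3; 5 starts row 4. P = [[1, 3, 6, 7], [2], [4], [5]].

So P = [[1, 3, 6, 7], [2], [4], [5]].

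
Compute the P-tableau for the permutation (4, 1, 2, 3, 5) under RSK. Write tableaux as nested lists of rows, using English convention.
P = [[1, 2, 3, 5], [4]]

Insert 4: appended to row 1. P = [[4]].
Insert 1: 1 bumps 4 from row 1; 4 starts row 2. P = [[1], [4]].
Insert 2: appended to row 1. P = [[1, 2], [4]].
Insert 3: appended to row 1. P = [[1, 2, 3], [4]].
Insert 5: appended to row 1. P = [[1, 2, 3, 5], [4]].

So P = [[1, 2, 3, 5], [4]].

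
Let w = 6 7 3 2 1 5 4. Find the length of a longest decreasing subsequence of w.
4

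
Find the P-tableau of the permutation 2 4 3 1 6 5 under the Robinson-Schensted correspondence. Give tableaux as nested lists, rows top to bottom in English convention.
P = [[1, 3, 5], [2, 6], [4]]

After inserting 2: P = [[2]].
After inserting 4: P = [[2, 4]].
After inserting 3: P = [[2, 3], [4]].
After inserting 1: P = [[1, 3], [2], [4]].
After inserting 6: P = [[1, 3, 6], [2], [4]].
After inserting 5: P = [[1, 3, 5], [2, 6], [4]].

So P = [[1, 3, 5], [2, 6], [4]].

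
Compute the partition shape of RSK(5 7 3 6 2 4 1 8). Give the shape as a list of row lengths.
Row-insert each entry into an empty tableau.

After inserting 5: P = [[5]].
After inserting 7: P = [[5, 7]].
After inserting 3: P = [[3, 7], [5]].
After inserting 6: P = [[3, 6], [5, 7]].
After inserting 2: P = [[2, 6], [3, 7], [5]].
After inserting 4: P = [[2, 4], [3, 6], [5, 7]].
After inserting 1: P = [[1, 4], [2, 6], [3, 7], [5]].
After inserting 8: P = [[1, 4, 8], [2, 6], [3, 7], [5]].

The final insertion tableau P = [[1, 4, 8], [2, 6], [3, 7], [5]] has shape [3, 2, 2, 1].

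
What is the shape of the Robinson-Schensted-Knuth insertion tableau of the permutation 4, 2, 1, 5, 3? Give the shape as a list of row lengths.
[2, 2, 1]

Row-insert each entry into an empty tableau.

After inserting 4: P = [[4]].
After inserting 2: P = [[2], [4]].
After inserting 1: P = [[1], [2], [4]].
After inserting 5: P = [[1, 5], [2], [4]].
After inserting 3: P = [[1, 3], [2, 5], [4]].

The final insertion tableau P = [[1, 3], [2, 5], [4]] has shape [2, 2, 1].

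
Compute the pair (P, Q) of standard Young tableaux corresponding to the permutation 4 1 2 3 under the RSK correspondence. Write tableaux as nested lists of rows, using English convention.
Insert each entry of the permutation into P by Schensted row insertion, recording in Q the position of each new cell.

Insert 4: appended to row 1. P = [[4]].
Insert 1: 1 bumps 4 from row 1; 4 starts row 2. P = [[1], [4]].
Insert 2: appended to row 1. P = [[1, 2], [4]].
Insert 3: appended to row 1. P = [[1, 2, 3], [4]].

So P = [[1, 2, 3], [4]], Q = [[1, 3, 4], [2]].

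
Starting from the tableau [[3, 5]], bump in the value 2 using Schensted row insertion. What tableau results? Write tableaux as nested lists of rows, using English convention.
In row 1, 2 replaces 3 (the leftmost entry greater than 2); 3 is bumped to row 2. 3 starts a new row 2. The new tableau is [[2, 5], [3]].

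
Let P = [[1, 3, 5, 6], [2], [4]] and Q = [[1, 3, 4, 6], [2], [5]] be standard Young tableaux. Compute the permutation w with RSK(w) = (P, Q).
Reverse the RSK construction: for i from n down to 1, find the cell of Q containing i, remove the entry at that cell from P, and reverse-bump it up through P; the value ejected from row 1 is w(i).

Step i=6: Q has 6 at row 1, column 4; remove that cell from P, ejecting 6. So w(6) = 6. P is now [[1, 3, 5], [2], [4]].
Step i=5: Q has 5 at row 3, column 1; remove 4 from row 3 of P and reverse-bump: 4 enters row 2 and ejects 2; 2 enters row 1 and ejects 1. So w(5) = 1. P is now [[2, 3, 5], [4]].
Step i=4: Q has 4 at row 1, column 3; remove that cell from P, ejecting 5. So w(4) = 5. P is now [[2, 3], [4]].
Step i=3: Q has 3 at row 1, column 2; remove that cell from P, ejecting 3. So w(3) = 3. P is now [[2], [4]].
Step i=2: Q has 2 at row 2, column 1; remove 4 from row 2 of P and reverse-bump: 4 enters row 1 and ejects 2. So w(2) = 2. P is now [[4]].
Step i=1: Q has 1 at row 1, column 1; remove that cell from P, ejecting 4. So w(1) = 4. P is now [].

So w = 4 2 3 5 1 6.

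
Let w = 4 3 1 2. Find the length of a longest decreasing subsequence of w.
3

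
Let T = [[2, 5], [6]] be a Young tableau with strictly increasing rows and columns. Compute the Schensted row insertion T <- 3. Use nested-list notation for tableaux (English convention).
In row 1, 3 replaces 5 (the leftmost entry greater than 3); 5 is bumped to row 2. In row 2, 5 replaces 6 (the leftmost entry greater than 5); 6 is bumped to row 3. 6 starts a new row 3. The new tableau is [[2, 3], [5], [6]].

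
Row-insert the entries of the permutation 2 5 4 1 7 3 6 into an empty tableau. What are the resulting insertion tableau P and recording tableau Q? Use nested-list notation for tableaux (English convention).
P = [[1, 3, 6], [2, 4, 7], [5]], Q = [[1, 2, 5], [3, 6, 7], [4]]

Insert each entry of the permutation into P by Schensted row insertion, recording in Q the position of each new cell.

After inserting 2: P = [[2]].
After inserting 5: P = [[2, 5]].
After inserting 4: P = [[2, 4], [5]].
After inserting 1: P = [[1, 4], [2], [5]].
After inserting 7: P = [[1, 4, 7], [2], [5]].
After inserting 3: P = [[1, 3, 7], [2, 4], [5]].
After inserting 6: P = [[1, 3, 6], [2, 4, 7], [5]].

So P = [[1, 3, 6], [2, 4, 7], [5]], Q = [[1, 2, 5], [3, 6, 7], [4]].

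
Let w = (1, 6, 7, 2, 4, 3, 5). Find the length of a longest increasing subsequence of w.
4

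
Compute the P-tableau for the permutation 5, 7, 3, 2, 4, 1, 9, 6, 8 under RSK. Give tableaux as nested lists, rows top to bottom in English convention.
After inserting 5: P = [[5]].
After inserting 7: P = [[5, 7]].
After inserting 3: P = [[3, 7], [5]].
After inserting 2: P = [[2, 7], [3], [5]].
After inserting 4: P = [[2, 4], [3, 7], [5]].
After inserting 1: P = [[1, 4], [2, 7], [3], [5]].
After inserting 9: P = [[1, 4, 9], [2, 7], [3], [5]].
After inserting 6: P = [[1, 4, 6], [2, 7, 9], [3], [5]].
After inserting 8: P = [[1, 4, 6, 8], [2, 7, 9], [3], [5]].

So P = [[1, 4, 6, 8], [2, 7, 9], [3], [5]].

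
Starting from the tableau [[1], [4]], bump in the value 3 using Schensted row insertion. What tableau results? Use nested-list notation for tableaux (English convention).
[[1, 3], [4]]

3 is larger than every entry of row 1, so it is appended to row 1. The new tableau is [[1, 3], [4]].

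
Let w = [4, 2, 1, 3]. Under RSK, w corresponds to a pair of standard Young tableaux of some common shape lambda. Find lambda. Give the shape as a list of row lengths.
RSK row insertion gives P = [[1, 3], [2], [4]], which has shape [2, 1, 1].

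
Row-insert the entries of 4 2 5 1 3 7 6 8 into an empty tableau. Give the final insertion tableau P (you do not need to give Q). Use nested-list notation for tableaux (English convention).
Insert 4: appended to row 1. P = [[4]].
Insert 2: 2 bumps 4 from row 1; 4 starts row 2. P = [[2], [4]].
Insert 5: appended to row 1. P = [[2, 5], [4]].
Insert 1: 1 bumps 2 from row 1; 2 bumps 4 from row 2; 4 starts row 3. P = [[1, 5], [2], [4]].
Insert 3: 3 bumps 5 from row 1; 5 appends to row 2. P = [[1, 3], [2, 5], [4]].
Insert 7: appended to row 1. P = [[1, 3, 7], [2, 5], [4]].
Insert 6: 6 bumps 7 from row 1; 7 appends to row 2. P = [[1, 3, 6], [2, 5, 7], [4]].
Insert 8: appended to row 1. P = [[1, 3, 6, 8], [2, 5, 7], [4]].

So P = [[1, 3, 6, 8], [2, 5, 7], [4]].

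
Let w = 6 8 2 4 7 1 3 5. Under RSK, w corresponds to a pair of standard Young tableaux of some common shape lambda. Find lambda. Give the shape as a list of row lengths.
[3, 3, 2]

Row-insert each entry into an empty tableau.

After inserting 6: P = [[6]].
After inserting 8: P = [[6, 8]].
After inserting 2: P = [[2, 8], [6]].
After inserting 4: P = [[2, 4], [6, 8]].
After inserting 7: P = [[2, 4, 7], [6, 8]].
After inserting 1: P = [[1, 4, 7], [2, 8], [6]].
After inserting 3: P = [[1, 3, 7], [2, 4], [6, 8]].
After inserting 5: P = [[1, 3, 5], [2, 4, 7], [6, 8]].

The final insertion tableau P = [[1, 3, 5], [2, 4, 7], [6, 8]] has shape [3, 3, 2].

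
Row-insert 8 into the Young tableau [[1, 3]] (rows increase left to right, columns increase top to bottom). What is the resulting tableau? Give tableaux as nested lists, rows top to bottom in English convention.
[[1, 3, 8]]

8 is larger than every entry of row 1, so it is appended to row 1. The new tableau is [[1, 3, 8]].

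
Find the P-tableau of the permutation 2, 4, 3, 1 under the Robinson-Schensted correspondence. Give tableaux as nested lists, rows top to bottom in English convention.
P = [[1, 3], [2], [4]]

Insert 2: appended to row 1. P = [[2]].
Insert 4: appended to row 1. P = [[2, 4]].
Insert 3: 3 bumps 4 from row 1; 4 starts row 2. P = [[2, 3], [4]].
Insert 1: 1 bumps 2 from row 1; 2 bumps 4 from row 2; 4 starts row 3. P = [[1, 3], [2], [4]].

So P = [[1, 3], [2], [4]].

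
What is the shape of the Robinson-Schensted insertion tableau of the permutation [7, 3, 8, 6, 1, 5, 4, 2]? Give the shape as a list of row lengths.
Row-insert each entry into an empty tableau.

After inserting 7: P = [[7]].
After inserting 3: P = [[3], [7]].
After inserting 8: P = [[3, 8], [7]].
After inserting 6: P = [[3, 6], [7, 8]].
After inserting 1: P = [[1, 6], [3, 8], [7]].
After inserting 5: P = [[1, 5], [3, 6], [7, 8]].
After inserting 4: P = [[1, 4], [3, 5], [6, 8], [7]].
After inserting 2: P = [[1, 2], [3, 4], [5, 8], [6], [7]].

The final insertion tableau P = [[1, 2], [3, 4], [5, 8], [6], [7]] has shape [2, 2, 2, 1, 1].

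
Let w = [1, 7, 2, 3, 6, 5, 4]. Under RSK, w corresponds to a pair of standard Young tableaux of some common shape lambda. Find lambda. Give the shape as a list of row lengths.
Row-insert each entry into an empty tableau.

After inserting 1: P = [[1]].
After inserting 7: P = [[1, 7]].
After inserting 2: P = [[1, 2], [7]].
After inserting 3: P = [[1, 2, 3], [7]].
After inserting 6: P = [[1, 2, 3, 6], [7]].
After inserting 5: P = [[1, 2, 3, 5], [6], [7]].
After inserting 4: P = [[1, 2, 3, 4], [5], [6], [7]].

The final insertion tableau P = [[1, 2, 3, 4], [5], [6], [7]] has shape [4, 1, 1, 1].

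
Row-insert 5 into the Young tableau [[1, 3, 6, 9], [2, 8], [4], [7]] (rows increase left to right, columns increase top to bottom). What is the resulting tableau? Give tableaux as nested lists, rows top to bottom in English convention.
[[1, 3, 5, 9], [2, 6], [4, 8], [7]]

In row 1, 5 replaces 6 (the leftmost entry greater than 5); 6 is bumped to row 2. In row 2, 6 replaces 8 (the leftmost entry greater than 6); 8 is bumped to row 3. 8 is appended to row 3. The new tableau is [[1, 3, 5, 9], [2, 6], [4, 8], [7]].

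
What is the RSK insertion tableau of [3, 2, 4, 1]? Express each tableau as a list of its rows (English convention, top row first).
P = [[1, 4], [2], [3]]

Insert 3: appended to row 1. P = [[3]].
Insert 2: 2 bumps 3 from row 1; 3 starts row 2. P = [[2], [3]].
Insert 4: appended to row 1. P = [[2, 4], [3]].
Insert 1: 1 bumps 2 from row 1; 2 bumps 3 from row 2; 3 starts row 3. P = [[1, 4], [2], [3]].

So P = [[1, 4], [2], [3]].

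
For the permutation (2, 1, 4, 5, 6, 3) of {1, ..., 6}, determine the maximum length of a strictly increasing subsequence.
4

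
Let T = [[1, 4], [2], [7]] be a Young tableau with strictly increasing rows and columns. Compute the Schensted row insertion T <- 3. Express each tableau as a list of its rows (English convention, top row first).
[[1, 3], [2, 4], [7]]

In row 1, 3 replaces 4 (the leftmost entry greater than 3); 4 is bumped to row 2. 4 is appended to row 2. The new tableau is [[1, 3], [2, 4], [7]].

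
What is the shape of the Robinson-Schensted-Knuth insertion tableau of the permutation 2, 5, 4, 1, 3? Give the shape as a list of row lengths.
[2, 2, 1]

Row-insert each entry into an empty tableau.

After inserting 2: P = [[2]].
After inserting 5: P = [[2, 5]].
After inserting 4: P = [[2, 4], [5]].
After inserting 1: P = [[1, 4], [2], [5]].
After inserting 3: P = [[1, 3], [2, 4], [5]].

The final insertion tableau P = [[1, 3], [2, 4], [5]] has shape [2, 2, 1].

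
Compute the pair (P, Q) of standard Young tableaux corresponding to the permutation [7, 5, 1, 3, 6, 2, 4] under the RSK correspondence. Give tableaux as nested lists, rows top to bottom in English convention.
P = [[1, 2, 4], [3, 6], [5], [7]], Q = [[1, 4, 5], [2, 7], [3], [6]]

Insert each entry of the permutation into P by Schensted row insertion, recording in Q the position of each new cell.

Insert 7: appended to row 1. P = [[7]].
Insert 5: 5 bumps 7 from row 1; 7 starts row 2. P = [[5], [7]].
Insert 1: 1 bumps 5 from row 1; 5 bumps 7 from row 2; 7 starts row 3. P = [[1], [5], [7]].
Insert 3: appended to row 1. P = [[1, 3], [5], [7]].
Insert 6: appended to row 1. P = [[1, 3, 6], [5], [7]].
Insert 2: 2 bumps 3 from row 1; 3 bumps 5 from row 2; 5 bumps 7 from row 3; 7 starts row 4. P = [[1, 2, 6], [3], [5], [7]].
Insert 4: 4 bumps 6 from row 1; 6 appends to row 2. P = [[1, 2, 4], [3, 6], [5], [7]].

So P = [[1, 2, 4], [3, 6], [5], [7]], Q = [[1, 4, 5], [2, 7], [3], [6]].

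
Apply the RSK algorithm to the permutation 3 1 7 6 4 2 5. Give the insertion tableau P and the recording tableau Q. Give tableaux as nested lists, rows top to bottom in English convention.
Insert each entry of the permutation into P by Schensted row insertion, recording in Q the position of each new cell.

Insert 3: appended to row 1. P = [[3]], Q = [[1]].
Insert 1: 1 bumps 3 from row 1; 3 starts row 2. P = [[1], [3]], Q = [[1], [2]].
Insert 7: appended to row 1. P = [[1, 7], [3]], Q = [[1, 3], [2]].
Insert 6: 6 bumps 7 from row 1; 7 appends to row 2. P = [[1, 6], [3, 7]], Q = [[1, 3], [2, 4]].
Insert 4: 4 bumps 6 from row 1; 6 bumps 7 from row 2; 7 starts row 3. P = [[1, 4], [3, 6], [7]], Q = [[1, 3], [2, 4], [5]].
Insert 2: 2 bumps 4 from row 1; 4 bumps 6 from row 2; 6 bumps 7 from row 3; 7 starts row 4. P = [[1, 2], [3, 4], [6], [7]], Q = [[1, 3], [2, 4], [5], [6]].
Insert 5: appended to row 1. P = [[1, 2, 5], [3, 4], [6], [7]], Q = [[1, 3, 7], [2, 4], [5], [6]].

So P = [[1, 2, 5], [3, 4], [6], [7]], Q = [[1, 3, 7], [2, 4], [5], [6]].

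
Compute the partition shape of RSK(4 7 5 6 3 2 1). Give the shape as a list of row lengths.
RSK row insertion gives P = [[1, 5, 6], [2], [3], [4], [7]], which has shape [3, 1, 1, 1, 1].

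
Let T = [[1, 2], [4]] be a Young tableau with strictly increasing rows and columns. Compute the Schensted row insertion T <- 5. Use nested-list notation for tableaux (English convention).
[[1, 2, 5], [4]]

5 is larger than every entry of row 1, so it is appended to row 1. The new tableau is [[1, 2, 5], [4]].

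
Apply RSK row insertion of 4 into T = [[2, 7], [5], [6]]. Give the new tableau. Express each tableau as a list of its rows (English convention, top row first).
[[2, 4], [5, 7], [6]]

In row 1, 4 replaces 7 (the leftmost entry greater than 4); 7 is bumped to row 2. 7 is appended to row 2. The new tableau is [[2, 4], [5, 7], [6]].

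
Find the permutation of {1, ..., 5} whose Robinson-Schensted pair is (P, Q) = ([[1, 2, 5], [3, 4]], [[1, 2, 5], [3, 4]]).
3 4 1 2 5

Reverse the RSK construction: for i from n down to 1, find the cell of Q containing i, remove the entry at that cell from P, and reverse-bump it up through P; the value ejected from row 1 is w(i).

Step i=5: Q has 5 at row 1, column 3; remove that cell from P, ejecting 5. So w(5) = 5. P is now [[1, 2], [3, 4]].
Step i=4: Q has 4 at row 2, column 2; remove 4 from row 2 of P and reverse-bump: 4 enters row 1 and ejects 2. So w(4) = 2. P is now [[1, 4], [3]].
Step i=3: Q has 3 at row 2, column 1; remove 3 from row 2 of P and reverse-bump: 3 enters row 1 and ejects 1. So w(3) = 1. P is now [[3, 4]].
Step i=2: Q has 2 at row 1, column 2; remove that cell from P, ejecting 4. So w(2) = 4. P is now [[3]].
Step i=1: Q has 1 at row 1, column 1; remove that cell from P, ejecting 3. So w(1) = 3. P is now [].

So w = 3 4 1 2 5.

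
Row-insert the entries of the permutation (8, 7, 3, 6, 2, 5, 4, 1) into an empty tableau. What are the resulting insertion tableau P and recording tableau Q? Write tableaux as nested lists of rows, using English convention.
P = [[1, 4], [2, 5], [3], [6], [7], [8]], Q = [[1, 4], [2, 6], [3], [5], [7], [8]]

Insert each entry of the permutation into P by Schensted row insertion, recording in Q the position of each new cell.

Insert 8: appended to row 1. P = [[8]].
Insert 7: 7 bumps 8 from row 1; 8 starts row 2. P = [[7], [8]].
Insert 3: 3 bumps 7 from row 1; 7 bumps 8 from row 2; 8 starts row 3. P = [[3], [7], [8]].
Insert 6: appended to row 1. P = [[3, 6], [7], [8]].
Insert 2: 2 bumps 3 from row 1; 3 bumps 7 from row 2; 7 bumps 8 from row 3; 8 starts row 4. P = [[2, 6], [3], [7], [8]].
Insert 5: 5 bumps 6 from row 1; 6 appends to row 2. P = [[2, 5], [3, 6], [7], [8]].
Insert 4: 4 bumps 5 from row 1; 5 bumps 6 from row 2; 6 bumps 7 from row 3; 7 bumps 8 from row 4; 8 starts row 5. P = [[2, 4], [3, 5], [6], [7], [8]].
Insert 1: 1 bumps 2 from row 1; 2 bumps 3 from row 2; 3 bumps 6 from row 3; 6 bumps 7 from row 4; 7 bumps 8 from row 5; 8 starts row 6. P = [[1, 4], [2, 5], [3], [6], [7], [8]].

So P = [[1, 4], [2, 5], [3], [6], [7], [8]], Q = [[1, 4], [2, 6], [3], [5], [7], [8]].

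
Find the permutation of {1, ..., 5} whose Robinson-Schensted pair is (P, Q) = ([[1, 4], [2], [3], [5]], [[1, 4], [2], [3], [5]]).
Reverse RSK: for i = n, n-1, ..., 1, locate i in Q, remove the corresponding corner cell from P, and reverse-bump its entry up through P; the value ejected from row 1 is w(i).

So w = 5 3 2 4 1.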